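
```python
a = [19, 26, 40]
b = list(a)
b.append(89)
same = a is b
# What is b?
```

After line 1: a = [19, 26, 40]
After line 2 (b = list(a) is a shallow copy, new object): a = [19, 26, 40], b = [19, 26, 40]
After line 3 (append only mutates b): a = [19, 26, 40], b = [19, 26, 40, 89]
After line 4 (same = a is b; different objects -> False): same = False

[19, 26, 40, 89]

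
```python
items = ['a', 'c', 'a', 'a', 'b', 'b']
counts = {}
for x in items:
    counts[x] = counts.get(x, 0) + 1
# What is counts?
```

Initial: counts = {}, items = ['a', 'c', 'a', 'a', 'b', 'b']
See 'a': counts = {'a': 1}
See 'c': counts = {'a': 1, 'c': 1}
See 'a': counts = {'a': 2, 'c': 1}
See 'a': counts = {'a': 3, 'c': 1}
See 'b': counts = {'a': 3, 'c': 1, 'b': 1}
See 'b': counts = {'a': 3, 'c': 1, 'b': 2}

{'a': 3, 'c': 1, 'b': 2}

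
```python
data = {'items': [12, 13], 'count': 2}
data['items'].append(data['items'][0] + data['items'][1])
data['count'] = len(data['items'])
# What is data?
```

After line 1: data = {'items': [12, 13], 'count': 2}
After line 2 (append 12 + 13 = 25): data = {'items': [12, 13, 25], 'count': 2}
After line 3 (count = len(items) = 3): data = {'items': [12, 13, 25], 'count': 3}

{'items': [12, 13, 25], 'count': 3}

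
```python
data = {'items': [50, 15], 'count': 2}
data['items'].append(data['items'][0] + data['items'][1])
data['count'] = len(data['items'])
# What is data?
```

After line 1: data = {'items': [50, 15], 'count': 2}
After line 2 (append 50 + 15 = 65): data = {'items': [50, 15, 65], 'count': 2}
After line 3 (count = len(items) = 3): data = {'items': [50, 15, 65], 'count': 3}

{'items': [50, 15, 65], 'count': 3}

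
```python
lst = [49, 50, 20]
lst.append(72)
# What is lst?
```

[49, 50, 20, 72]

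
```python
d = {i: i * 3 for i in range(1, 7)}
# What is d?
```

{1: 3, 2: 6, 3: 9, 4: 12, 5: 15, 6: 18}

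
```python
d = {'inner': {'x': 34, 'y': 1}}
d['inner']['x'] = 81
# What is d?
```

After line 1: d = {'inner': {'x': 34, 'y': 1}}
After line 2 (inner x overwritten): d = {'inner': {'x': 81, 'y': 1}}

{'inner': {'x': 81, 'y': 1}}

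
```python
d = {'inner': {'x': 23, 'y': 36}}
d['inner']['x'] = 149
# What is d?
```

After line 1: d = {'inner': {'x': 23, 'y': 36}}
After line 2 (inner x overwritten): d = {'inner': {'x': 149, 'y': 36}}

{'inner': {'x': 149, 'y': 36}}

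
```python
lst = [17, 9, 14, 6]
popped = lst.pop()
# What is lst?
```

[17, 9, 14]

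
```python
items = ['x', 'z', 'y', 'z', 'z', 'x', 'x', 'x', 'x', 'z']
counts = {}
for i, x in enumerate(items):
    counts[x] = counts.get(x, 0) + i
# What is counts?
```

Initial: counts = {}, items = ['x', 'z', 'y', 'z', 'z', 'x', 'x', 'x', 'x', 'z']
i=0, x='x': counts = {'x': 0}
i=1, x='z': counts = {'x': 0, 'z': 1}
i=2, x='y': counts = {'x': 0, 'z': 1, 'y': 2}
i=3, x='z': counts = {'x': 0, 'z': 4, 'y': 2}
i=4, x='z': counts = {'x': 0, 'z': 8, 'y': 2}
i=5, x='x': counts = {'x': 5, 'z': 8, 'y': 2}
i=6, x='x': counts = {'x': 11, 'z': 8, 'y': 2}
i=7, x='x': counts = {'x': 18, 'z': 8, 'y': 2}
i=8, x='x': counts = {'x': 26, 'z': 8, 'y': 2}
i=9, x='z': counts = {'x': 26, 'z': 17, 'y': 2}

{'x': 26, 'z': 17, 'y': 2}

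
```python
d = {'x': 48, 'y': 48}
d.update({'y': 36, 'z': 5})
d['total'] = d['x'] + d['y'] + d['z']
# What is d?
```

After line 1: d = {'x': 48, 'y': 48}
After line 2 (y overwritten, z added): d = {'x': 48, 'y': 36, 'z': 5}
After line 3 (total = 48 + 36 + 5 = 89): d = {'x': 48, 'y': 36, 'z': 5, 'total': 89}

{'x': 48, 'y': 36, 'z': 5, 'total': 89}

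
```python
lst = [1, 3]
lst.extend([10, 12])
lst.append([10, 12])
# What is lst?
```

After line 1: lst = [1, 3]
After line 2 (extend unpacks [10, 12]): lst = [1, 3, 10, 12]
After line 3 (append adds [10, 12] as single element): lst = [1, 3, 10, 12, [10, 12]]

[1, 3, 10, 12, [10, 12]]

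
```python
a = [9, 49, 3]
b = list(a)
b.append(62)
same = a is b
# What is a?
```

After line 1: a = [9, 49, 3]
After line 2 (b = list(a) is a shallow copy, new object): a = [9, 49, 3], b = [9, 49, 3]
After line 3 (append only mutates b): a = [9, 49, 3], b = [9, 49, 3, 62]
After line 4 (same = a is b; different objects -> False): same = False

[9, 49, 3]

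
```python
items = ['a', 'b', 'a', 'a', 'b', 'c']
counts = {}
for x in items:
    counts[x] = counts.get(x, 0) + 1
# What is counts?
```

Initial: counts = {}, items = ['a', 'b', 'a', 'a', 'b', 'c']
See 'a': counts = {'a': 1}
See 'b': counts = {'a': 1, 'b': 1}
See 'a': counts = {'a': 2, 'b': 1}
See 'a': counts = {'a': 3, 'b': 1}
See 'b': counts = {'a': 3, 'b': 2}
See 'c': counts = {'a': 3, 'b': 2, 'c': 1}

{'a': 3, 'b': 2, 'c': 1}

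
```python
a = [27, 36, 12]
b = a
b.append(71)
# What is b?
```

After line 1: a = [27, 36, 12]
After line 2 (b = a is an alias, same object): a = [27, 36, 12], b = [27, 36, 12]
After line 3 (b.append mutates the shared list): a = [27, 36, 12, 71], b = [27, 36, 12, 71]

[27, 36, 12, 71]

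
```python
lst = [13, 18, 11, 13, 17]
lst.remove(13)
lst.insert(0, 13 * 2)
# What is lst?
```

After line 1: lst = [13, 18, 11, 13, 17]
After line 2 (remove first 13): lst = [18, 11, 13, 17]
After line 3 (insert 26 at index 0): lst = [26, 18, 11, 13, 17]

[26, 18, 11, 13, 17]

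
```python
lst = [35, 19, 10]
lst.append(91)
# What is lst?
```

[35, 19, 10, 91]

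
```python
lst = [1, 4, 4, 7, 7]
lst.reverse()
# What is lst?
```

[7, 7, 4, 4, 1]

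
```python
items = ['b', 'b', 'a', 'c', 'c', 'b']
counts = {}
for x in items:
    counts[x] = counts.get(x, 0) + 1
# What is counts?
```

Initial: counts = {}, items = ['b', 'b', 'a', 'c', 'c', 'b']
See 'b': counts = {'b': 1}
See 'b': counts = {'b': 2}
See 'a': counts = {'b': 2, 'a': 1}
See 'c': counts = {'b': 2, 'a': 1, 'c': 1}
See 'c': counts = {'b': 2, 'a': 1, 'c': 2}
See 'b': counts = {'b': 3, 'a': 1, 'c': 2}

{'b': 3, 'a': 1, 'c': 2}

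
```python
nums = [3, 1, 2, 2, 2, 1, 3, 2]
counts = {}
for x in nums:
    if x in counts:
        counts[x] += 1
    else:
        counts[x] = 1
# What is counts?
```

Initial: counts = {}, nums = [3, 1, 2, 2, 2, 1, 3, 2]
See 3: counts = {3: 1}
See 1: counts = {3: 1, 1: 1}
See 2: counts = {3: 1, 1: 1, 2: 1}
See 2: counts = {3: 1, 1: 1, 2: 2}
See 2: counts = {3: 1, 1: 1, 2: 3}
See 1: counts = {3: 1, 1: 2, 2: 3}
See 3: counts = {3: 2, 1: 2, 2: 3}
See 2: counts = {3: 2, 1: 2, 2: 4}

{3: 2, 1: 2, 2: 4}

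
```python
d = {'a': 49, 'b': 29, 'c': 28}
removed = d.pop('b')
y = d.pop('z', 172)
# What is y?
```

After line 1: d = {'a': 49, 'b': 29, 'c': 28}
After line 2 (pop 'b' returns 29): d = {'a': 49, 'c': 28}, removed = 29
After line 3 (pop 'z' missing, returns default 172): d = {'a': 49, 'c': 28}, y = 172

172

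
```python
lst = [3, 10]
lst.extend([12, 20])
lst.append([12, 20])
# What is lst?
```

After line 1: lst = [3, 10]
After line 2 (extend unpacks [12, 20]): lst = [3, 10, 12, 20]
After line 3 (append adds [12, 20] as single element): lst = [3, 10, 12, 20, [12, 20]]

[3, 10, 12, 20, [12, 20]]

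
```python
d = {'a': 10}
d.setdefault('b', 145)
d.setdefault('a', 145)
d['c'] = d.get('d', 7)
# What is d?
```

After line 1: d = {'a': 10}
After line 2 (setdefault adds 'b'=145): d = {'a': 10, 'b': 145}
After line 3 (setdefault 'a' no-op, already exists): d = {'a': 10, 'b': 145}
After line 4 (get('d', 7) returns default since 'd' not in d): d = {'a': 10, 'b': 145, 'c': 7}

{'a': 10, 'b': 145, 'c': 7}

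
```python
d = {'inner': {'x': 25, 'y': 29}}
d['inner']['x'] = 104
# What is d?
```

After line 1: d = {'inner': {'x': 25, 'y': 29}}
After line 2 (inner x overwritten): d = {'inner': {'x': 104, 'y': 29}}

{'inner': {'x': 104, 'y': 29}}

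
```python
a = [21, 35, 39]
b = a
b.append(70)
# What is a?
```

After line 1: a = [21, 35, 39]
After line 2 (b = a is an alias, same object): a = [21, 35, 39], b = [21, 35, 39]
After line 3 (b.append mutates the shared list): a = [21, 35, 39, 70], b = [21, 35, 39, 70]

[21, 35, 39, 70]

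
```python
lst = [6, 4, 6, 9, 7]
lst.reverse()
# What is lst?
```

[7, 9, 6, 4, 6]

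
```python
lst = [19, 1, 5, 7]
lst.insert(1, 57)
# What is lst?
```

[19, 57, 1, 5, 7]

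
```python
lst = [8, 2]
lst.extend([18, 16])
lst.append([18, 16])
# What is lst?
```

After line 1: lst = [8, 2]
After line 2 (extend unpacks [18, 16]): lst = [8, 2, 18, 16]
After line 3 (append adds [18, 16] as single element): lst = [8, 2, 18, 16, [18, 16]]

[8, 2, 18, 16, [18, 16]]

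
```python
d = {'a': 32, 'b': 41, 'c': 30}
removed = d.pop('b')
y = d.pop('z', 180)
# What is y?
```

After line 1: d = {'a': 32, 'b': 41, 'c': 30}
After line 2 (pop 'b' returns 41): d = {'a': 32, 'c': 30}, removed = 41
After line 3 (pop 'z' missing, returns default 180): d = {'a': 32, 'c': 30}, y = 180

180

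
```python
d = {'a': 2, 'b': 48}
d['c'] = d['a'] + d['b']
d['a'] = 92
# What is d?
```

After line 1: d = {'a': 2, 'b': 48}
After line 2 (d['c'] = 2 + 48): d = {'a': 2, 'b': 48, 'c': 50}
After line 3: d = {'a': 92, 'b': 48, 'c': 50}

{'a': 92, 'b': 48, 'c': 50}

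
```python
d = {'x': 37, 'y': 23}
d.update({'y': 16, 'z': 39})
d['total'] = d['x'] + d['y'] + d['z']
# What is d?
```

After line 1: d = {'x': 37, 'y': 23}
After line 2 (y overwritten, z added): d = {'x': 37, 'y': 16, 'z': 39}
After line 3 (total = 37 + 16 + 39 = 92): d = {'x': 37, 'y': 16, 'z': 39, 'total': 92}

{'x': 37, 'y': 16, 'z': 39, 'total': 92}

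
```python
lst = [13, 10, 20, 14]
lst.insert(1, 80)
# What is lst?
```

[13, 80, 10, 20, 14]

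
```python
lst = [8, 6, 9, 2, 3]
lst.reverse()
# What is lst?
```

[3, 2, 9, 6, 8]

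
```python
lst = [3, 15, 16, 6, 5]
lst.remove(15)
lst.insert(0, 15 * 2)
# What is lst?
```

After line 1: lst = [3, 15, 16, 6, 5]
After line 2 (remove first 15): lst = [3, 16, 6, 5]
After line 3 (insert 30 at index 0): lst = [30, 3, 16, 6, 5]

[30, 3, 16, 6, 5]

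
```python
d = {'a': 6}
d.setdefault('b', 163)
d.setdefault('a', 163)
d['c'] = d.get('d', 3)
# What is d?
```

After line 1: d = {'a': 6}
After line 2 (setdefault adds 'b'=163): d = {'a': 6, 'b': 163}
After line 3 (setdefault 'a' no-op, already exists): d = {'a': 6, 'b': 163}
After line 4 (get('d', 3) returns default since 'd' not in d): d = {'a': 6, 'b': 163, 'c': 3}

{'a': 6, 'b': 163, 'c': 3}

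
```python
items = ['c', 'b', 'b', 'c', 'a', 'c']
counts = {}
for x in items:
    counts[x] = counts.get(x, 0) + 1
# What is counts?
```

Initial: counts = {}, items = ['c', 'b', 'b', 'c', 'a', 'c']
See 'c': counts = {'c': 1}
See 'b': counts = {'c': 1, 'b': 1}
See 'b': counts = {'c': 1, 'b': 2}
See 'c': counts = {'c': 2, 'b': 2}
See 'a': counts = {'c': 2, 'b': 2, 'a': 1}
See 'c': counts = {'c': 3, 'b': 2, 'a': 1}

{'c': 3, 'b': 2, 'a': 1}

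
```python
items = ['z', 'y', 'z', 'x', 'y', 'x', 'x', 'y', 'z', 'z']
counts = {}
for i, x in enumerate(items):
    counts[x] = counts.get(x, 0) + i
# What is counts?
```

Initial: counts = {}, items = ['z', 'y', 'z', 'x', 'y', 'x', 'x', 'y', 'z', 'z']
i=0, x='z': counts = {'z': 0}
i=1, x='y': counts = {'z': 0, 'y': 1}
i=2, x='z': counts = {'z': 2, 'y': 1}
i=3, x='x': counts = {'z': 2, 'y': 1, 'x': 3}
i=4, x='y': counts = {'z': 2, 'y': 5, 'x': 3}
i=5, x='x': counts = {'z': 2, 'y': 5, 'x': 8}
i=6, x='x': counts = {'z': 2, 'y': 5, 'x': 14}
i=7, x='y': counts = {'z': 2, 'y': 12, 'x': 14}
i=8, x='z': counts = {'z': 10, 'y': 12, 'x': 14}
i=9, x='z': counts = {'z': 19, 'y': 12, 'x': 14}

{'z': 19, 'y': 12, 'x': 14}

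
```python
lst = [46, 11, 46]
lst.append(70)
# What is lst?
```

[46, 11, 46, 70]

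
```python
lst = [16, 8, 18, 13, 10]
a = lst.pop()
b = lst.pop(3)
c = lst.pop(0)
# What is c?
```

After line 1: lst = [16, 8, 18, 13, 10]
After line 2 (pop() -> a = 10): lst = [16, 8, 18, 13]
After line 3 (pop(3) -> b = 13): lst = [16, 8, 18]
After line 4 (pop(0) -> c = 16): lst = [8, 18]

16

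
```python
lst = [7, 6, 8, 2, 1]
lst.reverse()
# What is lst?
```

[1, 2, 8, 6, 7]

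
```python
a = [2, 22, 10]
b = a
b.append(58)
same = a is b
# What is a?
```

After line 1: a = [2, 22, 10]
After line 2 (b = a is an alias, same object): a = [2, 22, 10], b = [2, 22, 10]
After line 3 (b.append mutates the shared list): a = [2, 22, 10, 58], b = [2, 22, 10, 58]
After line 4 (same = a is b; same object -> True): same = True

[2, 22, 10, 58]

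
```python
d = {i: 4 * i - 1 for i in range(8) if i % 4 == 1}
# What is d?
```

{1: 3, 5: 19}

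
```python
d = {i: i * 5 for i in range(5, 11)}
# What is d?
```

{5: 25, 6: 30, 7: 35, 8: 40, 9: 45, 10: 50}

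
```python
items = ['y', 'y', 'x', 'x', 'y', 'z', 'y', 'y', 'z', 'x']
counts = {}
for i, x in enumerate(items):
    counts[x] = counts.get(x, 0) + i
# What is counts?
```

Initial: counts = {}, items = ['y', 'y', 'x', 'x', 'y', 'z', 'y', 'y', 'z', 'x']
i=0, x='y': counts = {'y': 0}
i=1, x='y': counts = {'y': 1}
i=2, x='x': counts = {'y': 1, 'x': 2}
i=3, x='x': counts = {'y': 1, 'x': 5}
i=4, x='y': counts = {'y': 5, 'x': 5}
i=5, x='z': counts = {'y': 5, 'x': 5, 'z': 5}
i=6, x='y': counts = {'y': 11, 'x': 5, 'z': 5}
i=7, x='y': counts = {'y': 18, 'x': 5, 'z': 5}
i=8, x='z': counts = {'y': 18, 'x': 5, 'z': 13}
i=9, x='x': counts = {'y': 18, 'x': 14, 'z': 13}

{'y': 18, 'x': 14, 'z': 13}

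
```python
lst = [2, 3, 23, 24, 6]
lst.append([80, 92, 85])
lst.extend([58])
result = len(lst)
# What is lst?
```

After line 1: lst = [2, 3, 23, 24, 6]
After line 2 (append adds [80, 92, 85] as single element): lst = [2, 3, 23, 24, 6, [80, 92, 85]]
After line 3 (extend unpacks [58], adds 58): lst = [2, 3, 23, 24, 6, [80, 92, 85], 58]
After line 4: result = len(lst) = 7

[2, 3, 23, 24, 6, [80, 92, 85], 58]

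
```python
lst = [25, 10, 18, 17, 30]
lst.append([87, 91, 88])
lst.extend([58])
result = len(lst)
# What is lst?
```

After line 1: lst = [25, 10, 18, 17, 30]
After line 2 (append adds [87, 91, 88] as single element): lst = [25, 10, 18, 17, 30, [87, 91, 88]]
After line 3 (extend unpacks [58], adds 58): lst = [25, 10, 18, 17, 30, [87, 91, 88], 58]
After line 4: result = len(lst) = 7

[25, 10, 18, 17, 30, [87, 91, 88], 58]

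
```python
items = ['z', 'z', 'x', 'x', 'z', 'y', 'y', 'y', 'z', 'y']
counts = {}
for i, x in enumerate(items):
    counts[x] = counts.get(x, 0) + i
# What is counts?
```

Initial: counts = {}, items = ['z', 'z', 'x', 'x', 'z', 'y', 'y', 'y', 'z', 'y']
i=0, x='z': counts = {'z': 0}
i=1, x='z': counts = {'z': 1}
i=2, x='x': counts = {'z': 1, 'x': 2}
i=3, x='x': counts = {'z': 1, 'x': 5}
i=4, x='z': counts = {'z': 5, 'x': 5}
i=5, x='y': counts = {'z': 5, 'x': 5, 'y': 5}
i=6, x='y': counts = {'z': 5, 'x': 5, 'y': 11}
i=7, x='y': counts = {'z': 5, 'x': 5, 'y': 18}
i=8, x='z': counts = {'z': 13, 'x': 5, 'y': 18}
i=9, x='y': counts = {'z': 13, 'x': 5, 'y': 27}

{'z': 13, 'x': 5, 'y': 27}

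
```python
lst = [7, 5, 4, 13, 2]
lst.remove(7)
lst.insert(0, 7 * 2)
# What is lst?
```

After line 1: lst = [7, 5, 4, 13, 2]
After line 2 (remove first 7): lst = [5, 4, 13, 2]
After line 3 (insert 14 at index 0): lst = [14, 5, 4, 13, 2]

[14, 5, 4, 13, 2]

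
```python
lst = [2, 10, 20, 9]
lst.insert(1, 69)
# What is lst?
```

[2, 69, 10, 20, 9]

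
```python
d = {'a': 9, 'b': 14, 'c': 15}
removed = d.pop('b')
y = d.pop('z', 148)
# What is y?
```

After line 1: d = {'a': 9, 'b': 14, 'c': 15}
After line 2 (pop 'b' returns 14): d = {'a': 9, 'c': 15}, removed = 14
After line 3 (pop 'z' missing, returns default 148): d = {'a': 9, 'c': 15}, y = 148

148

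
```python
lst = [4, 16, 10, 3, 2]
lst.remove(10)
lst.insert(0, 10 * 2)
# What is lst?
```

After line 1: lst = [4, 16, 10, 3, 2]
After line 2 (remove first 10): lst = [4, 16, 3, 2]
After line 3 (insert 20 at index 0): lst = [20, 4, 16, 3, 2]

[20, 4, 16, 3, 2]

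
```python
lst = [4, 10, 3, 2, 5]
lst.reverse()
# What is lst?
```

[5, 2, 3, 10, 4]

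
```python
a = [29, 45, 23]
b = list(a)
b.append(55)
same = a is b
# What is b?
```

After line 1: a = [29, 45, 23]
After line 2 (b = list(a) is a shallow copy, new object): a = [29, 45, 23], b = [29, 45, 23]
After line 3 (append only mutates b): a = [29, 45, 23], b = [29, 45, 23, 55]
After line 4 (same = a is b; different objects -> False): same = False

[29, 45, 23, 55]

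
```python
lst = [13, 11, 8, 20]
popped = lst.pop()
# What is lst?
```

[13, 11, 8]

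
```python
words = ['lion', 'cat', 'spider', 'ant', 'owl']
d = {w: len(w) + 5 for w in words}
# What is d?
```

{'lion': 9, 'cat': 8, 'spider': 11, 'ant': 8, 'owl': 8}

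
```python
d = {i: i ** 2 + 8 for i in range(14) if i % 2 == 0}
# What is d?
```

{0: 8, 2: 12, 4: 24, 6: 44, 8: 72, 10: 108, 12: 152}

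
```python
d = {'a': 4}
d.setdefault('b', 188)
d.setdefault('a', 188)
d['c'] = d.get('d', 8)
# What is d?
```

After line 1: d = {'a': 4}
After line 2 (setdefault adds 'b'=188): d = {'a': 4, 'b': 188}
After line 3 (setdefault 'a' no-op, already exists): d = {'a': 4, 'b': 188}
After line 4 (get('d', 8) returns default since 'd' not in d): d = {'a': 4, 'b': 188, 'c': 8}

{'a': 4, 'b': 188, 'c': 8}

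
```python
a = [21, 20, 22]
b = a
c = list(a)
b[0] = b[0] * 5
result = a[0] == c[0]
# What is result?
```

After line 1: a = [21, 20, 22]
After line 2 (b = a, alias): a = [21, 20, 22], b = [21, 20, 22]
After line 3 (c = list(a) is a copy, new object): c = [21, 20, 22]
After line 4 (b[0] = 21 * 5 = 105; mutates shared a/b): a = b = [105, 20, 22], c = [21, 20, 22]
After line 5 (a[0] = 105, c[0] = 21; result = False)

False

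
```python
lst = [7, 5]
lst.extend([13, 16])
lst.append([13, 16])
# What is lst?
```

After line 1: lst = [7, 5]
After line 2 (extend unpacks [13, 16]): lst = [7, 5, 13, 16]
After line 3 (append adds [13, 16] as single element): lst = [7, 5, 13, 16, [13, 16]]

[7, 5, 13, 16, [13, 16]]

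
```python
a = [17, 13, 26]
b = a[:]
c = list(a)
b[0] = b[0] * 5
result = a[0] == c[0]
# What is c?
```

After line 1: a = [17, 13, 26]
After line 2 (b = a[:], copy): a = [17, 13, 26], b = [17, 13, 26]
After line 3 (c = list(a) is a copy, new object): c = [17, 13, 26]
After line 4 (b[0] = 17 * 5 = 85; only b mutates (copy)): a = [17, 13, 26], b = [85, 13, 26], c = [17, 13, 26]
After line 5 (a[0] = 17, c[0] = 17; result = True)

[17, 13, 26]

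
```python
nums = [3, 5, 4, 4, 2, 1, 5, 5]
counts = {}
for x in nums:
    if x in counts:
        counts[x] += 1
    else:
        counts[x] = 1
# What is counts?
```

Initial: counts = {}, nums = [3, 5, 4, 4, 2, 1, 5, 5]
See 3: counts = {3: 1}
See 5: counts = {3: 1, 5: 1}
See 4: counts = {3: 1, 5: 1, 4: 1}
See 4: counts = {3: 1, 5: 1, 4: 2}
See 2: counts = {3: 1, 5: 1, 4: 2, 2: 1}
See 1: counts = {3: 1, 5: 1, 4: 2, 2: 1, 1: 1}
See 5: counts = {3: 1, 5: 2, 4: 2, 2: 1, 1: 1}
See 5: counts = {3: 1, 5: 3, 4: 2, 2: 1, 1: 1}

{3: 1, 5: 3, 4: 2, 2: 1, 1: 1}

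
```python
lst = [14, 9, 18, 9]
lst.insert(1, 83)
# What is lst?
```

[14, 83, 9, 18, 9]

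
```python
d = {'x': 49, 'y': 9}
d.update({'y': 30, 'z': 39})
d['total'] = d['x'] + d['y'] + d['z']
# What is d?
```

After line 1: d = {'x': 49, 'y': 9}
After line 2 (y overwritten, z added): d = {'x': 49, 'y': 30, 'z': 39}
After line 3 (total = 49 + 30 + 39 = 118): d = {'x': 49, 'y': 30, 'z': 39, 'total': 118}

{'x': 49, 'y': 30, 'z': 39, 'total': 118}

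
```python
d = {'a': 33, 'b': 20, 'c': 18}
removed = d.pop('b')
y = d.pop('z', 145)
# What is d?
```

After line 1: d = {'a': 33, 'b': 20, 'c': 18}
After line 2 (pop 'b' returns 20): d = {'a': 33, 'c': 18}, removed = 20
After line 3 (pop 'z' missing, returns default 145): d = {'a': 33, 'c': 18}, y = 145

{'a': 33, 'c': 18}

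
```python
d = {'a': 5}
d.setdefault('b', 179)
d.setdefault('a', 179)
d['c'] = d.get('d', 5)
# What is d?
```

After line 1: d = {'a': 5}
After line 2 (setdefault adds 'b'=179): d = {'a': 5, 'b': 179}
After line 3 (setdefault 'a' no-op, already exists): d = {'a': 5, 'b': 179}
After line 4 (get('d', 5) returns default since 'd' not in d): d = {'a': 5, 'b': 179, 'c': 5}

{'a': 5, 'b': 179, 'c': 5}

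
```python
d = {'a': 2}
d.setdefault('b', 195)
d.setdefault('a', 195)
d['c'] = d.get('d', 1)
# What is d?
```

After line 1: d = {'a': 2}
After line 2 (setdefault adds 'b'=195): d = {'a': 2, 'b': 195}
After line 3 (setdefault 'a' no-op, already exists): d = {'a': 2, 'b': 195}
After line 4 (get('d', 1) returns default since 'd' not in d): d = {'a': 2, 'b': 195, 'c': 1}

{'a': 2, 'b': 195, 'c': 1}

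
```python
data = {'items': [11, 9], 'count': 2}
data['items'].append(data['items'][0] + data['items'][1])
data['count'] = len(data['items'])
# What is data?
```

After line 1: data = {'items': [11, 9], 'count': 2}
After line 2 (append 11 + 9 = 20): data = {'items': [11, 9, 20], 'count': 2}
After line 3 (count = len(items) = 3): data = {'items': [11, 9, 20], 'count': 3}

{'items': [11, 9, 20], 'count': 3}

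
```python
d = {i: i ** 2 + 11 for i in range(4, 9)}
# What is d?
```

{4: 27, 5: 36, 6: 47, 7: 60, 8: 75}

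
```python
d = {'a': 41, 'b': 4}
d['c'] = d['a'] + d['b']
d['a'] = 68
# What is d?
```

After line 1: d = {'a': 41, 'b': 4}
After line 2 (d['c'] = 41 + 4): d = {'a': 41, 'b': 4, 'c': 45}
After line 3: d = {'a': 68, 'b': 4, 'c': 45}

{'a': 68, 'b': 4, 'c': 45}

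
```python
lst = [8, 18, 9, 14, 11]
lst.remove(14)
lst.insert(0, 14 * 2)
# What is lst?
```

After line 1: lst = [8, 18, 9, 14, 11]
After line 2 (remove first 14): lst = [8, 18, 9, 11]
After line 3 (insert 28 at index 0): lst = [28, 8, 18, 9, 11]

[28, 8, 18, 9, 11]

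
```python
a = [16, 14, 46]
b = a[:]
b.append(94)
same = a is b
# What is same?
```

After line 1: a = [16, 14, 46]
After line 2 (b = a[:] is a shallow copy, new object): a = [16, 14, 46], b = [16, 14, 46]
After line 3 (append only mutates b): a = [16, 14, 46], b = [16, 14, 46, 94]
After line 4 (same = a is b; different objects -> False): same = False

False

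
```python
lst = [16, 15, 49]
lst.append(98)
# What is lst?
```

[16, 15, 49, 98]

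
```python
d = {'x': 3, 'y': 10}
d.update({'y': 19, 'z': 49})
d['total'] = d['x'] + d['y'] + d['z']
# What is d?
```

After line 1: d = {'x': 3, 'y': 10}
After line 2 (y overwritten, z added): d = {'x': 3, 'y': 19, 'z': 49}
After line 3 (total = 3 + 19 + 49 = 71): d = {'x': 3, 'y': 19, 'z': 49, 'total': 71}

{'x': 3, 'y': 19, 'z': 49, 'total': 71}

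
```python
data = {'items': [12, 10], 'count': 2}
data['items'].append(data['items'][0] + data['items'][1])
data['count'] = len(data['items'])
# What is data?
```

After line 1: data = {'items': [12, 10], 'count': 2}
After line 2 (append 12 + 10 = 22): data = {'items': [12, 10, 22], 'count': 2}
After line 3 (count = len(items) = 3): data = {'items': [12, 10, 22], 'count': 3}

{'items': [12, 10, 22], 'count': 3}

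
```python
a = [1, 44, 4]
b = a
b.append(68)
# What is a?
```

After line 1: a = [1, 44, 4]
After line 2 (b = a is an alias, same object): a = [1, 44, 4], b = [1, 44, 4]
After line 3 (b.append mutates the shared list): a = [1, 44, 4, 68], b = [1, 44, 4, 68]

[1, 44, 4, 68]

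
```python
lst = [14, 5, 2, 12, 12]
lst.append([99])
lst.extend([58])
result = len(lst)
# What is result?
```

After line 1: lst = [14, 5, 2, 12, 12]
After line 2 (append adds [99] as single element): lst = [14, 5, 2, 12, 12, [99]]
After line 3 (extend unpacks [58], adds 58): lst = [14, 5, 2, 12, 12, [99], 58]
After line 4: result = len(lst) = 7

7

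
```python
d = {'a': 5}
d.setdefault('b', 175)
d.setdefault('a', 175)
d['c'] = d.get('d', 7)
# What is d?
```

After line 1: d = {'a': 5}
After line 2 (setdefault adds 'b'=175): d = {'a': 5, 'b': 175}
After line 3 (setdefault 'a' no-op, already exists): d = {'a': 5, 'b': 175}
After line 4 (get('d', 7) returns default since 'd' not in d): d = {'a': 5, 'b': 175, 'c': 7}

{'a': 5, 'b': 175, 'c': 7}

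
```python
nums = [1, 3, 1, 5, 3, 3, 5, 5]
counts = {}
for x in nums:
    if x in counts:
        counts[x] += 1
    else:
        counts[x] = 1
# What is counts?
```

Initial: counts = {}, nums = [1, 3, 1, 5, 3, 3, 5, 5]
See 1: counts = {1: 1}
See 3: counts = {1: 1, 3: 1}
See 1: counts = {1: 2, 3: 1}
See 5: counts = {1: 2, 3: 1, 5: 1}
See 3: counts = {1: 2, 3: 2, 5: 1}
See 3: counts = {1: 2, 3: 3, 5: 1}
See 5: counts = {1: 2, 3: 3, 5: 2}
See 5: counts = {1: 2, 3: 3, 5: 3}

{1: 2, 3: 3, 5: 3}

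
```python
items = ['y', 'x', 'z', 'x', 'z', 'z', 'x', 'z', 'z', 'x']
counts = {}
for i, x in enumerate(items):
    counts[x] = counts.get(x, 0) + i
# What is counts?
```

Initial: counts = {}, items = ['y', 'x', 'z', 'x', 'z', 'z', 'x', 'z', 'z', 'x']
i=0, x='y': counts = {'y': 0}
i=1, x='x': counts = {'y': 0, 'x': 1}
i=2, x='z': counts = {'y': 0, 'x': 1, 'z': 2}
i=3, x='x': counts = {'y': 0, 'x': 4, 'z': 2}
i=4, x='z': counts = {'y': 0, 'x': 4, 'z': 6}
i=5, x='z': counts = {'y': 0, 'x': 4, 'z': 11}
i=6, x='x': counts = {'y': 0, 'x': 10, 'z': 11}
i=7, x='z': counts = {'y': 0, 'x': 10, 'z': 18}
i=8, x='z': counts = {'y': 0, 'x': 10, 'z': 26}
i=9, x='x': counts = {'y': 0, 'x': 19, 'z': 26}

{'y': 0, 'x': 19, 'z': 26}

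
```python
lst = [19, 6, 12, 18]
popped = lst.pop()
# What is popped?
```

18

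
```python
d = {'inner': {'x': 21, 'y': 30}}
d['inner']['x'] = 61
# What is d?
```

After line 1: d = {'inner': {'x': 21, 'y': 30}}
After line 2 (inner x overwritten): d = {'inner': {'x': 61, 'y': 30}}

{'inner': {'x': 61, 'y': 30}}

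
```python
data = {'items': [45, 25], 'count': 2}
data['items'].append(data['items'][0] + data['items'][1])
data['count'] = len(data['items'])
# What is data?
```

After line 1: data = {'items': [45, 25], 'count': 2}
After line 2 (append 45 + 25 = 70): data = {'items': [45, 25, 70], 'count': 2}
After line 3 (count = len(items) = 3): data = {'items': [45, 25, 70], 'count': 3}

{'items': [45, 25, 70], 'count': 3}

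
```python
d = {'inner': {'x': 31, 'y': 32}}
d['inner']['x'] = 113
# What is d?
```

After line 1: d = {'inner': {'x': 31, 'y': 32}}
After line 2 (inner x overwritten): d = {'inner': {'x': 113, 'y': 32}}

{'inner': {'x': 113, 'y': 32}}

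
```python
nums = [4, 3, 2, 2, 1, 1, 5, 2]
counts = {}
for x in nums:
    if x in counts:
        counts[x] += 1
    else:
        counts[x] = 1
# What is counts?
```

Initial: counts = {}, nums = [4, 3, 2, 2, 1, 1, 5, 2]
See 4: counts = {4: 1}
See 3: counts = {4: 1, 3: 1}
See 2: counts = {4: 1, 3: 1, 2: 1}
See 2: counts = {4: 1, 3: 1, 2: 2}
See 1: counts = {4: 1, 3: 1, 2: 2, 1: 1}
See 1: counts = {4: 1, 3: 1, 2: 2, 1: 2}
See 5: counts = {4: 1, 3: 1, 2: 2, 1: 2, 5: 1}
See 2: counts = {4: 1, 3: 1, 2: 3, 1: 2, 5: 1}

{4: 1, 3: 1, 2: 3, 1: 2, 5: 1}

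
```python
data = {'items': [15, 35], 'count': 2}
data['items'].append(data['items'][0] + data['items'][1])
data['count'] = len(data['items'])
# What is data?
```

After line 1: data = {'items': [15, 35], 'count': 2}
After line 2 (append 15 + 35 = 50): data = {'items': [15, 35, 50], 'count': 2}
After line 3 (count = len(items) = 3): data = {'items': [15, 35, 50], 'count': 3}

{'items': [15, 35, 50], 'count': 3}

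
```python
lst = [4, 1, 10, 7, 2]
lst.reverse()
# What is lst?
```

[2, 7, 10, 1, 4]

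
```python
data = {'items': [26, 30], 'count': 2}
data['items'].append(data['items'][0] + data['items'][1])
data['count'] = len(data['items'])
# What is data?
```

After line 1: data = {'items': [26, 30], 'count': 2}
After line 2 (append 26 + 30 = 56): data = {'items': [26, 30, 56], 'count': 2}
After line 3 (count = len(items) = 3): data = {'items': [26, 30, 56], 'count': 3}

{'items': [26, 30, 56], 'count': 3}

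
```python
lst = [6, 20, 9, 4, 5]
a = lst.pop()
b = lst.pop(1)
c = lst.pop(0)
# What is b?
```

After line 1: lst = [6, 20, 9, 4, 5]
After line 2 (pop() -> a = 5): lst = [6, 20, 9, 4]
After line 3 (pop(1) -> b = 20): lst = [6, 9, 4]
After line 4 (pop(0) -> c = 6): lst = [9, 4]

20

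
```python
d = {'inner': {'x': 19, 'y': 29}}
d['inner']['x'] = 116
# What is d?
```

After line 1: d = {'inner': {'x': 19, 'y': 29}}
After line 2 (inner x overwritten): d = {'inner': {'x': 116, 'y': 29}}

{'inner': {'x': 116, 'y': 29}}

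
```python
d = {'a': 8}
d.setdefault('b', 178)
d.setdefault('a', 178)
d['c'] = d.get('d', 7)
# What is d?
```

After line 1: d = {'a': 8}
After line 2 (setdefault adds 'b'=178): d = {'a': 8, 'b': 178}
After line 3 (setdefault 'a' no-op, already exists): d = {'a': 8, 'b': 178}
After line 4 (get('d', 7) returns default since 'd' not in d): d = {'a': 8, 'b': 178, 'c': 7}

{'a': 8, 'b': 178, 'c': 7}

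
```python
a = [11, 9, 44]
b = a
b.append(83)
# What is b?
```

After line 1: a = [11, 9, 44]
After line 2 (b = a is an alias, same object): a = [11, 9, 44], b = [11, 9, 44]
After line 3 (b.append mutates the shared list): a = [11, 9, 44, 83], b = [11, 9, 44, 83]

[11, 9, 44, 83]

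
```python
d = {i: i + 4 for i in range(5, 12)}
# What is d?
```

{5: 9, 6: 10, 7: 11, 8: 12, 9: 13, 10: 14, 11: 15}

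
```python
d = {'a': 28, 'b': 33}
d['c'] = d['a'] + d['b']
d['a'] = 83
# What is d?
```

After line 1: d = {'a': 28, 'b': 33}
After line 2 (d['c'] = 28 + 33): d = {'a': 28, 'b': 33, 'c': 61}
After line 3: d = {'a': 83, 'b': 33, 'c': 61}

{'a': 83, 'b': 33, 'c': 61}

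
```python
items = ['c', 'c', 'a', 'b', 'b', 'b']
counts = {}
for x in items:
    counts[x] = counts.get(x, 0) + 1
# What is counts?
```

Initial: counts = {}, items = ['c', 'c', 'a', 'b', 'b', 'b']
See 'c': counts = {'c': 1}
See 'c': counts = {'c': 2}
See 'a': counts = {'c': 2, 'a': 1}
See 'b': counts = {'c': 2, 'a': 1, 'b': 1}
See 'b': counts = {'c': 2, 'a': 1, 'b': 2}
See 'b': counts = {'c': 2, 'a': 1, 'b': 3}

{'c': 2, 'a': 1, 'b': 3}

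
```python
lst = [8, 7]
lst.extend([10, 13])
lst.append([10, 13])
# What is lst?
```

After line 1: lst = [8, 7]
After line 2 (extend unpacks [10, 13]): lst = [8, 7, 10, 13]
After line 3 (append adds [10, 13] as single element): lst = [8, 7, 10, 13, [10, 13]]

[8, 7, 10, 13, [10, 13]]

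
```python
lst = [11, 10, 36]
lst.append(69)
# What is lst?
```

[11, 10, 36, 69]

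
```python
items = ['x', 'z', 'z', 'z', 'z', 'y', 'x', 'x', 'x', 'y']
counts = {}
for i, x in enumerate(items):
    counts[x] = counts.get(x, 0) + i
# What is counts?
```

Initial: counts = {}, items = ['x', 'z', 'z', 'z', 'z', 'y', 'x', 'x', 'x', 'y']
i=0, x='x': counts = {'x': 0}
i=1, x='z': counts = {'x': 0, 'z': 1}
i=2, x='z': counts = {'x': 0, 'z': 3}
i=3, x='z': counts = {'x': 0, 'z': 6}
i=4, x='z': counts = {'x': 0, 'z': 10}
i=5, x='y': counts = {'x': 0, 'z': 10, 'y': 5}
i=6, x='x': counts = {'x': 6, 'z': 10, 'y': 5}
i=7, x='x': counts = {'x': 13, 'z': 10, 'y': 5}
i=8, x='x': counts = {'x': 21, 'z': 10, 'y': 5}
i=9, x='y': counts = {'x': 21, 'z': 10, 'y': 14}

{'x': 21, 'z': 10, 'y': 14}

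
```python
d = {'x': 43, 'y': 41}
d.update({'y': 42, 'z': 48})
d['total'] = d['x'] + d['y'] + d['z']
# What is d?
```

After line 1: d = {'x': 43, 'y': 41}
After line 2 (y overwritten, z added): d = {'x': 43, 'y': 42, 'z': 48}
After line 3 (total = 43 + 42 + 48 = 133): d = {'x': 43, 'y': 42, 'z': 48, 'total': 133}

{'x': 43, 'y': 42, 'z': 48, 'total': 133}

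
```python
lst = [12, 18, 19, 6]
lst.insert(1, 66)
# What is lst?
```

[12, 66, 18, 19, 6]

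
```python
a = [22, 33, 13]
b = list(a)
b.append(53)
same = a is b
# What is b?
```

After line 1: a = [22, 33, 13]
After line 2 (b = list(a) is a shallow copy, new object): a = [22, 33, 13], b = [22, 33, 13]
After line 3 (append only mutates b): a = [22, 33, 13], b = [22, 33, 13, 53]
After line 4 (same = a is b; different objects -> False): same = False

[22, 33, 13, 53]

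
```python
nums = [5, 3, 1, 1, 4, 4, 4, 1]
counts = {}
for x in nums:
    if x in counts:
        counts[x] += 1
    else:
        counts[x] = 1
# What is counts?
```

Initial: counts = {}, nums = [5, 3, 1, 1, 4, 4, 4, 1]
See 5: counts = {5: 1}
See 3: counts = {5: 1, 3: 1}
See 1: counts = {5: 1, 3: 1, 1: 1}
See 1: counts = {5: 1, 3: 1, 1: 2}
See 4: counts = {5: 1, 3: 1, 1: 2, 4: 1}
See 4: counts = {5: 1, 3: 1, 1: 2, 4: 2}
See 4: counts = {5: 1, 3: 1, 1: 2, 4: 3}
See 1: counts = {5: 1, 3: 1, 1: 3, 4: 3}

{5: 1, 3: 1, 1: 3, 4: 3}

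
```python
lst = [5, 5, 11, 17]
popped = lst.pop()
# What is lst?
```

[5, 5, 11]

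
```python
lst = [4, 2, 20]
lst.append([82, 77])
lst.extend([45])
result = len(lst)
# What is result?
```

After line 1: lst = [4, 2, 20]
After line 2 (append adds [82, 77] as single element): lst = [4, 2, 20, [82, 77]]
After line 3 (extend unpacks [45], adds 45): lst = [4, 2, 20, [82, 77], 45]
After line 4: result = len(lst) = 5

5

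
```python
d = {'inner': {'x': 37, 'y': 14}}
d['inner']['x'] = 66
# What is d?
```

After line 1: d = {'inner': {'x': 37, 'y': 14}}
After line 2 (inner x overwritten): d = {'inner': {'x': 66, 'y': 14}}

{'inner': {'x': 66, 'y': 14}}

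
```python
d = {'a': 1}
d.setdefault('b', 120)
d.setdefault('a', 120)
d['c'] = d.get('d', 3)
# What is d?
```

After line 1: d = {'a': 1}
After line 2 (setdefault adds 'b'=120): d = {'a': 1, 'b': 120}
After line 3 (setdefault 'a' no-op, already exists): d = {'a': 1, 'b': 120}
After line 4 (get('d', 3) returns default since 'd' not in d): d = {'a': 1, 'b': 120, 'c': 3}

{'a': 1, 'b': 120, 'c': 3}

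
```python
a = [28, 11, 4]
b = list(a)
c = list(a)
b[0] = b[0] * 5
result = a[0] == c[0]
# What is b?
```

After line 1: a = [28, 11, 4]
After line 2 (b = list(a), copy): a = [28, 11, 4], b = [28, 11, 4]
After line 3 (c = list(a) is a copy, new object): c = [28, 11, 4]
After line 4 (b[0] = 28 * 5 = 140; only b mutates (copy)): a = [28, 11, 4], b = [140, 11, 4], c = [28, 11, 4]
After line 5 (a[0] = 28, c[0] = 28; result = True)

[140, 11, 4]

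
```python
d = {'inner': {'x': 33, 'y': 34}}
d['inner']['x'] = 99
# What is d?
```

After line 1: d = {'inner': {'x': 33, 'y': 34}}
After line 2 (inner x overwritten): d = {'inner': {'x': 99, 'y': 34}}

{'inner': {'x': 99, 'y': 34}}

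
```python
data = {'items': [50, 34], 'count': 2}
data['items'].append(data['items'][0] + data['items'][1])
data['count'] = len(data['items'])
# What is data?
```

After line 1: data = {'items': [50, 34], 'count': 2}
After line 2 (append 50 + 34 = 84): data = {'items': [50, 34, 84], 'count': 2}
After line 3 (count = len(items) = 3): data = {'items': [50, 34, 84], 'count': 3}

{'items': [50, 34, 84], 'count': 3}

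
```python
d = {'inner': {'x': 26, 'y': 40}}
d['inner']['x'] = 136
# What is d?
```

After line 1: d = {'inner': {'x': 26, 'y': 40}}
After line 2 (inner x overwritten): d = {'inner': {'x': 136, 'y': 40}}

{'inner': {'x': 136, 'y': 40}}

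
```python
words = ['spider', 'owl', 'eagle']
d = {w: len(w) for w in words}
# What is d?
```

{'spider': 6, 'owl': 3, 'eagle': 5}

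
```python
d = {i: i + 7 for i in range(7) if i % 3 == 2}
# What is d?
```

{2: 9, 5: 12}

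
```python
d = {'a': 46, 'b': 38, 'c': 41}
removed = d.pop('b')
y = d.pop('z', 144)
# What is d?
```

After line 1: d = {'a': 46, 'b': 38, 'c': 41}
After line 2 (pop 'b' returns 38): d = {'a': 46, 'c': 41}, removed = 38
After line 3 (pop 'z' missing, returns default 144): d = {'a': 46, 'c': 41}, y = 144

{'a': 46, 'c': 41}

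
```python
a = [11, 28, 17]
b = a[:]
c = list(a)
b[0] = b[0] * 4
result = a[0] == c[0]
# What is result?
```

After line 1: a = [11, 28, 17]
After line 2 (b = a[:], copy): a = [11, 28, 17], b = [11, 28, 17]
After line 3 (c = list(a) is a copy, new object): c = [11, 28, 17]
After line 4 (b[0] = 11 * 4 = 44; only b mutates (copy)): a = [11, 28, 17], b = [44, 28, 17], c = [11, 28, 17]
After line 5 (a[0] = 11, c[0] = 11; result = True)

True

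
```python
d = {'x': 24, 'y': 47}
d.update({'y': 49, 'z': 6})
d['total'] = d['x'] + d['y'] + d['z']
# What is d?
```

After line 1: d = {'x': 24, 'y': 47}
After line 2 (y overwritten, z added): d = {'x': 24, 'y': 49, 'z': 6}
After line 3 (total = 24 + 49 + 6 = 79): d = {'x': 24, 'y': 49, 'z': 6, 'total': 79}

{'x': 24, 'y': 49, 'z': 6, 'total': 79}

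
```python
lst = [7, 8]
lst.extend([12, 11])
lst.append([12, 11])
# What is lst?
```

After line 1: lst = [7, 8]
After line 2 (extend unpacks [12, 11]): lst = [7, 8, 12, 11]
After line 3 (append adds [12, 11] as single element): lst = [7, 8, 12, 11, [12, 11]]

[7, 8, 12, 11, [12, 11]]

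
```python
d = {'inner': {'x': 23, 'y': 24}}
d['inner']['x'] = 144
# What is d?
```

After line 1: d = {'inner': {'x': 23, 'y': 24}}
After line 2 (inner x overwritten): d = {'inner': {'x': 144, 'y': 24}}

{'inner': {'x': 144, 'y': 24}}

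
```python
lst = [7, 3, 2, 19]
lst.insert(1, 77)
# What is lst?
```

[7, 77, 3, 2, 19]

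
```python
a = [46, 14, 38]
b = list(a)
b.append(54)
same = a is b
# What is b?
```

After line 1: a = [46, 14, 38]
After line 2 (b = list(a) is a shallow copy, new object): a = [46, 14, 38], b = [46, 14, 38]
After line 3 (append only mutates b): a = [46, 14, 38], b = [46, 14, 38, 54]
After line 4 (same = a is b; different objects -> False): same = False

[46, 14, 38, 54]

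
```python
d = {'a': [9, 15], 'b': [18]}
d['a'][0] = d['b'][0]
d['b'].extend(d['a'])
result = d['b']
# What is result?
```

After line 1: d = {'a': [9, 15], 'b': [18]}
After line 2 (a[0] = b[0] = 18): d = {'a': [18, 15], 'b': [18]}
After line 3 (b.extend(a) appends [18, 15]): d = {'a': [18, 15], 'b': [18, 18, 15]}
After line 4: result = d['b'] = [18, 18, 15]

[18, 18, 15]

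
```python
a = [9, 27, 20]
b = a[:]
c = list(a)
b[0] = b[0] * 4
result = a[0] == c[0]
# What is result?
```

After line 1: a = [9, 27, 20]
After line 2 (b = a[:], copy): a = [9, 27, 20], b = [9, 27, 20]
After line 3 (c = list(a) is a copy, new object): c = [9, 27, 20]
After line 4 (b[0] = 9 * 4 = 36; only b mutates (copy)): a = [9, 27, 20], b = [36, 27, 20], c = [9, 27, 20]
After line 5 (a[0] = 9, c[0] = 9; result = True)

True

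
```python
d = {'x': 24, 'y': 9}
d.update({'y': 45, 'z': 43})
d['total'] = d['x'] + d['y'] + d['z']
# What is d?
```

After line 1: d = {'x': 24, 'y': 9}
After line 2 (y overwritten, z added): d = {'x': 24, 'y': 45, 'z': 43}
After line 3 (total = 24 + 45 + 43 = 112): d = {'x': 24, 'y': 45, 'z': 43, 'total': 112}

{'x': 24, 'y': 45, 'z': 43, 'total': 112}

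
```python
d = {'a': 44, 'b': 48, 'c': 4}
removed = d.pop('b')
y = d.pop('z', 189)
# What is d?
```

After line 1: d = {'a': 44, 'b': 48, 'c': 4}
After line 2 (pop 'b' returns 48): d = {'a': 44, 'c': 4}, removed = 48
After line 3 (pop 'z' missing, returns default 189): d = {'a': 44, 'c': 4}, y = 189

{'a': 44, 'c': 4}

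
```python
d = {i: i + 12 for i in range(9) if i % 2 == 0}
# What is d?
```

{0: 12, 2: 14, 4: 16, 6: 18, 8: 20}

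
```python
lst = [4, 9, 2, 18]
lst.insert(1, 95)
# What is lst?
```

[4, 95, 9, 2, 18]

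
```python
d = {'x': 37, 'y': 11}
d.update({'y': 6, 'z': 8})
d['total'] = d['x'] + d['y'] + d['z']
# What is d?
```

After line 1: d = {'x': 37, 'y': 11}
After line 2 (y overwritten, z added): d = {'x': 37, 'y': 6, 'z': 8}
After line 3 (total = 37 + 6 + 8 = 51): d = {'x': 37, 'y': 6, 'z': 8, 'total': 51}

{'x': 37, 'y': 6, 'z': 8, 'total': 51}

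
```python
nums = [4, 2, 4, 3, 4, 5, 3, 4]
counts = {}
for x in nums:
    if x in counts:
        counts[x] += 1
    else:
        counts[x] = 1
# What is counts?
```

Initial: counts = {}, nums = [4, 2, 4, 3, 4, 5, 3, 4]
See 4: counts = {4: 1}
See 2: counts = {4: 1, 2: 1}
See 4: counts = {4: 2, 2: 1}
See 3: counts = {4: 2, 2: 1, 3: 1}
See 4: counts = {4: 3, 2: 1, 3: 1}
See 5: counts = {4: 3, 2: 1, 3: 1, 5: 1}
See 3: counts = {4: 3, 2: 1, 3: 2, 5: 1}
See 4: counts = {4: 4, 2: 1, 3: 2, 5: 1}

{4: 4, 2: 1, 3: 2, 5: 1}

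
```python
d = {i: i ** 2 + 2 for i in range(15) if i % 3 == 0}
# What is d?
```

{0: 2, 3: 11, 6: 38, 9: 83, 12: 146}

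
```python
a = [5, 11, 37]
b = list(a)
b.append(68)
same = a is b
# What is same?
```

After line 1: a = [5, 11, 37]
After line 2 (b = list(a) is a shallow copy, new object): a = [5, 11, 37], b = [5, 11, 37]
After line 3 (append only mutates b): a = [5, 11, 37], b = [5, 11, 37, 68]
After line 4 (same = a is b; different objects -> False): same = False

False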